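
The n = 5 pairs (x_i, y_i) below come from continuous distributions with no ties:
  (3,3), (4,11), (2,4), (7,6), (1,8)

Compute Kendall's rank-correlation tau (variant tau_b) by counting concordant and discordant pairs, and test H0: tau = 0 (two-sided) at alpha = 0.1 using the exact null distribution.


Step 1: Enumerate the 10 unordered pairs (i,j) with i<j and classify each by sign(x_j-x_i) * sign(y_j-y_i).
  (1,2):dx=+1,dy=+8->C; (1,3):dx=-1,dy=+1->D; (1,4):dx=+4,dy=+3->C; (1,5):dx=-2,dy=+5->D
  (2,3):dx=-2,dy=-7->C; (2,4):dx=+3,dy=-5->D; (2,5):dx=-3,dy=-3->C; (3,4):dx=+5,dy=+2->C
  (3,5):dx=-1,dy=+4->D; (4,5):dx=-6,dy=+2->D
Step 2: C = 5, D = 5, total pairs = 10.
Step 3: tau = (C - D)/(n(n-1)/2) = (5 - 5)/10 = 0.000000.
Step 4: Exact two-sided p-value (enumerate n! = 120 permutations of y under H0): p = 1.000000.
Step 5: alpha = 0.1. fail to reject H0.

tau_b = 0.0000 (C=5, D=5), p = 1.000000, fail to reject H0.


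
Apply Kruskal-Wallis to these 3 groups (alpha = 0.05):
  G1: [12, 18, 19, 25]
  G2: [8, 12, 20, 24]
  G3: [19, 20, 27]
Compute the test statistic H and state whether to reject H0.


Step 1: Combine all N = 11 observations and assign midranks.
sorted (value, group, rank): (8,G2,1), (12,G1,2.5), (12,G2,2.5), (18,G1,4), (19,G1,5.5), (19,G3,5.5), (20,G2,7.5), (20,G3,7.5), (24,G2,9), (25,G1,10), (27,G3,11)
Step 2: Sum ranks within each group.
R_1 = 22 (n_1 = 4)
R_2 = 20 (n_2 = 4)
R_3 = 24 (n_3 = 3)
Step 3: H = 12/(N(N+1)) * sum(R_i^2/n_i) - 3(N+1)
     = 12/(11*12) * (22^2/4 + 20^2/4 + 24^2/3) - 3*12
     = 0.090909 * 413 - 36
     = 1.545455.
Step 4: Ties present; correction factor C = 1 - 18/(11^3 - 11) = 0.986364. Corrected H = 1.545455 / 0.986364 = 1.566820.
Step 5: Under H0, H ~ chi^2(2); p-value = 0.456845.
Step 6: alpha = 0.05. fail to reject H0.

H = 1.5668, df = 2, p = 0.456845, fail to reject H0.


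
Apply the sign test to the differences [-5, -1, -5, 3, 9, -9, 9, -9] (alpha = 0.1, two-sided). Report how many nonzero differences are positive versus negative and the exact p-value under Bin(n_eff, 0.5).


Step 1: Discard zero differences. Original n = 8; n_eff = number of nonzero differences = 8.
Nonzero differences (with sign): -5, -1, -5, +3, +9, -9, +9, -9
Step 2: Count signs: positive = 3, negative = 5.
Step 3: Under H0: P(positive) = 0.5, so the number of positives S ~ Bin(8, 0.5).
Step 4: Two-sided exact p-value = sum of Bin(8,0.5) probabilities at or below the observed probability = 0.726562.
Step 5: alpha = 0.1. fail to reject H0.

n_eff = 8, pos = 3, neg = 5, p = 0.726562, fail to reject H0.


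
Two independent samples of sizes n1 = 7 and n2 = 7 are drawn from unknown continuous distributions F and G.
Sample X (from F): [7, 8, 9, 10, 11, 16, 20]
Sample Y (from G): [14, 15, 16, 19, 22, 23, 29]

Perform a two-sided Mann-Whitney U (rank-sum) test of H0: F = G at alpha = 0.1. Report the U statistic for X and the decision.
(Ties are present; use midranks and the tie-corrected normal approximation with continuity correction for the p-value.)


Step 1: Combine and sort all 14 observations; assign midranks.
sorted (value, group): (7,X), (8,X), (9,X), (10,X), (11,X), (14,Y), (15,Y), (16,X), (16,Y), (19,Y), (20,X), (22,Y), (23,Y), (29,Y)
ranks: 7->1, 8->2, 9->3, 10->4, 11->5, 14->6, 15->7, 16->8.5, 16->8.5, 19->10, 20->11, 22->12, 23->13, 29->14
Step 2: Rank sum for X: R1 = 1 + 2 + 3 + 4 + 5 + 8.5 + 11 = 34.5.
Step 3: U_X = R1 - n1(n1+1)/2 = 34.5 - 7*8/2 = 34.5 - 28 = 6.5.
       U_Y = n1*n2 - U_X = 49 - 6.5 = 42.5.
Step 4: Ties are present, so use the tie-corrected normal approximation (with continuity correction) for the p-value.
Step 5: p-value = 0.025187; compare to alpha = 0.1. reject H0.

U_X = 6.5, p = 0.025187, reject H0 at alpha = 0.1.


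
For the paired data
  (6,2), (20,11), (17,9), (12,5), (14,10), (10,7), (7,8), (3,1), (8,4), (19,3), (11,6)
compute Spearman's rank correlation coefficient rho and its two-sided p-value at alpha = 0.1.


Step 1: Rank x and y separately (midranks; no ties here).
rank(x): 6->2, 20->11, 17->9, 12->7, 14->8, 10->5, 7->3, 3->1, 8->4, 19->10, 11->6
rank(y): 2->2, 11->11, 9->9, 5->5, 10->10, 7->7, 8->8, 1->1, 4->4, 3->3, 6->6
Step 2: d_i = R_x(i) - R_y(i); compute d_i^2.
  (2-2)^2=0, (11-11)^2=0, (9-9)^2=0, (7-5)^2=4, (8-10)^2=4, (5-7)^2=4, (3-8)^2=25, (1-1)^2=0, (4-4)^2=0, (10-3)^2=49, (6-6)^2=0
sum(d^2) = 86.
Step 3: rho = 1 - 6*86 / (11*(11^2 - 1)) = 1 - 516/1320 = 0.609091.
Step 4: Under H0, t = rho * sqrt((n-2)/(1-rho^2)) = 2.3040 ~ t(9).
Step 5: Two-sided p-value from the t-distribution with 9 df = 0.046696.
Step 6: alpha = 0.1. reject H0.

rho = 0.6091, p = 0.046696, reject H0 at alpha = 0.1.


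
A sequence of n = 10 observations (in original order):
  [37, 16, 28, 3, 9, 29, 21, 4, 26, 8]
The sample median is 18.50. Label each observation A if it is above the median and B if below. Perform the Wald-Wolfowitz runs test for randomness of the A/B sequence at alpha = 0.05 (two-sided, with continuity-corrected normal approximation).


Step 1: Compute median = 18.50; label A = above, B = below.
Labels in order: ABABBAABAB  (n_A = 5, n_B = 5)
Step 2: Count runs R = 8.
Step 3: Under H0 (random ordering), E[R] = 2*n_A*n_B/(n_A+n_B) + 1 = 2*5*5/10 + 1 = 6.0000.
        Var[R] = 2*n_A*n_B*(2*n_A*n_B - n_A - n_B) / ((n_A+n_B)^2 * (n_A+n_B-1)) = 2000/900 = 2.2222.
        SD[R] = 1.4907.
Step 4: Continuity-corrected z = (R - 0.5 - E[R]) / SD[R] = (8 - 0.5 - 6.0000) / 1.4907 = 1.0062.
Step 5: Two-sided p-value via normal approximation = 2*(1 - Phi(|z|)) = 0.314305.
Step 6: alpha = 0.05. fail to reject H0.

R = 8, z = 1.0062, p = 0.314305, fail to reject H0.


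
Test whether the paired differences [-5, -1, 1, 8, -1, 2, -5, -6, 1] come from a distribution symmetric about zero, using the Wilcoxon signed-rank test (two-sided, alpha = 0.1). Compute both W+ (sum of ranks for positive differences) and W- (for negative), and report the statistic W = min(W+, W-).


Step 1: Drop any zero differences (none here) and take |d_i|.
|d| = [5, 1, 1, 8, 1, 2, 5, 6, 1]
Step 2: Midrank |d_i| (ties get averaged ranks).
ranks: |5|->6.5, |1|->2.5, |1|->2.5, |8|->9, |1|->2.5, |2|->5, |5|->6.5, |6|->8, |1|->2.5
Step 3: Attach original signs; sum ranks with positive sign and with negative sign.
W+ = 2.5 + 9 + 5 + 2.5 = 19
W- = 6.5 + 2.5 + 2.5 + 6.5 + 8 = 26
(Check: W+ + W- = 45 should equal n(n+1)/2 = 45.)
Step 4: Test statistic W = min(W+, W-) = 19.
Step 5: Ties in |d|, so use the tie-corrected normal approximation.
        E[W] = n(n+1)/4 = 9*10/4 = 22.5.
        Tie groups: |d|=1 (t=4), |d|=5 (t=2); sum(t^3 - t) = 66.
        Var[W] = n(n+1)(2n+1)/24 - sum(t^3-t)/48 = 1710/24 - 66/48 = 69.875.
        z = (W - E[W]) / sqrt(Var[W]) = (19 - 22.5) / 8.3591 = -0.4187.
        Two-sided p = 2*Phi(z) = 0.675432.
Step 6: alpha = 0.1. fail to reject H0.

W+ = 19, W- = 26, W = min = 19, p = 0.675432, fail to reject H0.


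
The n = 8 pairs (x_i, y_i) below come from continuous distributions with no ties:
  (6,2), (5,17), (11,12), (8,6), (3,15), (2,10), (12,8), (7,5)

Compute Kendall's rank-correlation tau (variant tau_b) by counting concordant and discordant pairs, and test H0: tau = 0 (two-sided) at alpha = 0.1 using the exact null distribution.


Step 1: Enumerate the 28 unordered pairs (i,j) with i<j and classify each by sign(x_j-x_i) * sign(y_j-y_i).
  (1,2):dx=-1,dy=+15->D; (1,3):dx=+5,dy=+10->C; (1,4):dx=+2,dy=+4->C; (1,5):dx=-3,dy=+13->D
  (1,6):dx=-4,dy=+8->D; (1,7):dx=+6,dy=+6->C; (1,8):dx=+1,dy=+3->C; (2,3):dx=+6,dy=-5->D
  (2,4):dx=+3,dy=-11->D; (2,5):dx=-2,dy=-2->C; (2,6):dx=-3,dy=-7->C; (2,7):dx=+7,dy=-9->D
  (2,8):dx=+2,dy=-12->D; (3,4):dx=-3,dy=-6->C; (3,5):dx=-8,dy=+3->D; (3,6):dx=-9,dy=-2->C
  (3,7):dx=+1,dy=-4->D; (3,8):dx=-4,dy=-7->C; (4,5):dx=-5,dy=+9->D; (4,6):dx=-6,dy=+4->D
  (4,7):dx=+4,dy=+2->C; (4,8):dx=-1,dy=-1->C; (5,6):dx=-1,dy=-5->C; (5,7):dx=+9,dy=-7->D
  (5,8):dx=+4,dy=-10->D; (6,7):dx=+10,dy=-2->D; (6,8):dx=+5,dy=-5->D; (7,8):dx=-5,dy=-3->C
Step 2: C = 13, D = 15, total pairs = 28.
Step 3: tau = (C - D)/(n(n-1)/2) = (13 - 15)/28 = -0.071429.
Step 4: Exact two-sided p-value (enumerate n! = 40320 permutations of y under H0): p = 0.904861.
Step 5: alpha = 0.1. fail to reject H0.

tau_b = -0.0714 (C=13, D=15), p = 0.904861, fail to reject H0.


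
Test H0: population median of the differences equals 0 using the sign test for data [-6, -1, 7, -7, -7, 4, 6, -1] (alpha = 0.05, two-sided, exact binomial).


Step 1: Discard zero differences. Original n = 8; n_eff = number of nonzero differences = 8.
Nonzero differences (with sign): -6, -1, +7, -7, -7, +4, +6, -1
Step 2: Count signs: positive = 3, negative = 5.
Step 3: Under H0: P(positive) = 0.5, so the number of positives S ~ Bin(8, 0.5).
Step 4: Two-sided exact p-value = sum of Bin(8,0.5) probabilities at or below the observed probability = 0.726562.
Step 5: alpha = 0.05. fail to reject H0.

n_eff = 8, pos = 3, neg = 5, p = 0.726562, fail to reject H0.


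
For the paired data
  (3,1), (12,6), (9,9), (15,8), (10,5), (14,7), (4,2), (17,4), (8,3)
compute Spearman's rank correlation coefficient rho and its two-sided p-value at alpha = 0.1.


Step 1: Rank x and y separately (midranks; no ties here).
rank(x): 3->1, 12->6, 9->4, 15->8, 10->5, 14->7, 4->2, 17->9, 8->3
rank(y): 1->1, 6->6, 9->9, 8->8, 5->5, 7->7, 2->2, 4->4, 3->3
Step 2: d_i = R_x(i) - R_y(i); compute d_i^2.
  (1-1)^2=0, (6-6)^2=0, (4-9)^2=25, (8-8)^2=0, (5-5)^2=0, (7-7)^2=0, (2-2)^2=0, (9-4)^2=25, (3-3)^2=0
sum(d^2) = 50.
Step 3: rho = 1 - 6*50 / (9*(9^2 - 1)) = 1 - 300/720 = 0.583333.
Step 4: Under H0, t = rho * sqrt((n-2)/(1-rho^2)) = 1.9001 ~ t(7).
Step 5: Two-sided p-value from the t-distribution with 7 df = 0.099186.
Step 6: alpha = 0.1. reject H0.

rho = 0.5833, p = 0.099186, reject H0 at alpha = 0.1.


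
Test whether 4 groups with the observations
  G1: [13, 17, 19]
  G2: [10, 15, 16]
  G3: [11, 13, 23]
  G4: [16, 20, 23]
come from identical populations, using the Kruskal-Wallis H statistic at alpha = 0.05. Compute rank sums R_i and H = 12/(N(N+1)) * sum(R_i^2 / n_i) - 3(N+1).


Step 1: Combine all N = 12 observations and assign midranks.
sorted (value, group, rank): (10,G2,1), (11,G3,2), (13,G1,3.5), (13,G3,3.5), (15,G2,5), (16,G2,6.5), (16,G4,6.5), (17,G1,8), (19,G1,9), (20,G4,10), (23,G3,11.5), (23,G4,11.5)
Step 2: Sum ranks within each group.
R_1 = 20.5 (n_1 = 3)
R_2 = 12.5 (n_2 = 3)
R_3 = 17 (n_3 = 3)
R_4 = 28 (n_4 = 3)
Step 3: H = 12/(N(N+1)) * sum(R_i^2/n_i) - 3(N+1)
     = 12/(12*13) * (20.5^2/3 + 12.5^2/3 + 17^2/3 + 28^2/3) - 3*13
     = 0.076923 * 549.833 - 39
     = 3.294872.
Step 4: Ties present; correction factor C = 1 - 18/(12^3 - 12) = 0.989510. Corrected H = 3.294872 / 0.989510 = 3.329800.
Step 5: Under H0, H ~ chi^2(3); p-value = 0.343517.
Step 6: alpha = 0.05. fail to reject H0.

H = 3.3298, df = 3, p = 0.343517, fail to reject H0.


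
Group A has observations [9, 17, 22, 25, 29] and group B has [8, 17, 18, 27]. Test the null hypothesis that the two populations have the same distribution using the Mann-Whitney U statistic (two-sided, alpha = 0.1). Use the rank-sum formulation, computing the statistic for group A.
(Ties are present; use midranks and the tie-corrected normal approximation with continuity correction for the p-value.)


Step 1: Combine and sort all 9 observations; assign midranks.
sorted (value, group): (8,Y), (9,X), (17,X), (17,Y), (18,Y), (22,X), (25,X), (27,Y), (29,X)
ranks: 8->1, 9->2, 17->3.5, 17->3.5, 18->5, 22->6, 25->7, 27->8, 29->9
Step 2: Rank sum for X: R1 = 2 + 3.5 + 6 + 7 + 9 = 27.5.
Step 3: U_X = R1 - n1(n1+1)/2 = 27.5 - 5*6/2 = 27.5 - 15 = 12.5.
       U_Y = n1*n2 - U_X = 20 - 12.5 = 7.5.
Step 4: Ties are present, so use the tie-corrected normal approximation (with continuity correction) for the p-value.
Step 5: p-value = 0.622753; compare to alpha = 0.1. fail to reject H0.

U_X = 12.5, p = 0.622753, fail to reject H0 at alpha = 0.1.


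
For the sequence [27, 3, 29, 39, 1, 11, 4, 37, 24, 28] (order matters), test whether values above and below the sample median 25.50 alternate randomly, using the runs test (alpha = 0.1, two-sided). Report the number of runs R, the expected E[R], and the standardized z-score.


Step 1: Compute median = 25.50; label A = above, B = below.
Labels in order: ABAABBBABA  (n_A = 5, n_B = 5)
Step 2: Count runs R = 7.
Step 3: Under H0 (random ordering), E[R] = 2*n_A*n_B/(n_A+n_B) + 1 = 2*5*5/10 + 1 = 6.0000.
        Var[R] = 2*n_A*n_B*(2*n_A*n_B - n_A - n_B) / ((n_A+n_B)^2 * (n_A+n_B-1)) = 2000/900 = 2.2222.
        SD[R] = 1.4907.
Step 4: Continuity-corrected z = (R - 0.5 - E[R]) / SD[R] = (7 - 0.5 - 6.0000) / 1.4907 = 0.3354.
Step 5: Two-sided p-value via normal approximation = 2*(1 - Phi(|z|)) = 0.737316.
Step 6: alpha = 0.1. fail to reject H0.

R = 7, z = 0.3354, p = 0.737316, fail to reject H0.


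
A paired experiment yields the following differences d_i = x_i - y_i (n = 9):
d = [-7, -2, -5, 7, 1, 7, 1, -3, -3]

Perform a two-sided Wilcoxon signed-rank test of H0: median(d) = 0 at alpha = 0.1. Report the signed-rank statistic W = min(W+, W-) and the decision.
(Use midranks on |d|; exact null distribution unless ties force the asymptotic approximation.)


Step 1: Drop any zero differences (none here) and take |d_i|.
|d| = [7, 2, 5, 7, 1, 7, 1, 3, 3]
Step 2: Midrank |d_i| (ties get averaged ranks).
ranks: |7|->8, |2|->3, |5|->6, |7|->8, |1|->1.5, |7|->8, |1|->1.5, |3|->4.5, |3|->4.5
Step 3: Attach original signs; sum ranks with positive sign and with negative sign.
W+ = 8 + 1.5 + 8 + 1.5 = 19
W- = 8 + 3 + 6 + 4.5 + 4.5 = 26
(Check: W+ + W- = 45 should equal n(n+1)/2 = 45.)
Step 4: Test statistic W = min(W+, W-) = 19.
Step 5: Ties in |d|, so use the tie-corrected normal approximation.
        E[W] = n(n+1)/4 = 9*10/4 = 22.5.
        Tie groups: |d|=1 (t=2), |d|=3 (t=2), |d|=7 (t=3); sum(t^3 - t) = 36.
        Var[W] = n(n+1)(2n+1)/24 - sum(t^3-t)/48 = 1710/24 - 36/48 = 70.5.
        z = (W - E[W]) / sqrt(Var[W]) = (19 - 22.5) / 8.3964 = -0.4168.
        Two-sided p = 2*Phi(z) = 0.676793.
Step 6: alpha = 0.1. fail to reject H0.

W+ = 19, W- = 26, W = min = 19, p = 0.676793, fail to reject H0.


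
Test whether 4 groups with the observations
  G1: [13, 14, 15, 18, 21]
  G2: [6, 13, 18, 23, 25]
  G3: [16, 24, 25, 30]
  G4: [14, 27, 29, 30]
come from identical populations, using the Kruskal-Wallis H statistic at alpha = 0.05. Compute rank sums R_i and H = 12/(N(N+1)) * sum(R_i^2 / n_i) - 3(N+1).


Step 1: Combine all N = 18 observations and assign midranks.
sorted (value, group, rank): (6,G2,1), (13,G1,2.5), (13,G2,2.5), (14,G1,4.5), (14,G4,4.5), (15,G1,6), (16,G3,7), (18,G1,8.5), (18,G2,8.5), (21,G1,10), (23,G2,11), (24,G3,12), (25,G2,13.5), (25,G3,13.5), (27,G4,15), (29,G4,16), (30,G3,17.5), (30,G4,17.5)
Step 2: Sum ranks within each group.
R_1 = 31.5 (n_1 = 5)
R_2 = 36.5 (n_2 = 5)
R_3 = 50 (n_3 = 4)
R_4 = 53 (n_4 = 4)
Step 3: H = 12/(N(N+1)) * sum(R_i^2/n_i) - 3(N+1)
     = 12/(18*19) * (31.5^2/5 + 36.5^2/5 + 50^2/4 + 53^2/4) - 3*19
     = 0.035088 * 1792.15 - 57
     = 5.882456.
Step 4: Ties present; correction factor C = 1 - 30/(18^3 - 18) = 0.994840. Corrected H = 5.882456 / 0.994840 = 5.912967.
Step 5: Under H0, H ~ chi^2(3); p-value = 0.115922.
Step 6: alpha = 0.05. fail to reject H0.

H = 5.9130, df = 3, p = 0.115922, fail to reject H0.


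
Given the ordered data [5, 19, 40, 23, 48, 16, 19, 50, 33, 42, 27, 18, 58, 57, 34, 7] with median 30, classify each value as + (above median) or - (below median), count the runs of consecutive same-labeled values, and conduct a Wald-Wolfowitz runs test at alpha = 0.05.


Step 1: Compute median = 30; label A = above, B = below.
Labels in order: BBABABBAAABBAAAB  (n_A = 8, n_B = 8)
Step 2: Count runs R = 9.
Step 3: Under H0 (random ordering), E[R] = 2*n_A*n_B/(n_A+n_B) + 1 = 2*8*8/16 + 1 = 9.0000.
        Var[R] = 2*n_A*n_B*(2*n_A*n_B - n_A - n_B) / ((n_A+n_B)^2 * (n_A+n_B-1)) = 14336/3840 = 3.7333.
        SD[R] = 1.9322.
Step 4: R = E[R], so z = 0 with no continuity correction.
Step 5: Two-sided p-value via normal approximation = 2*(1 - Phi(|z|)) = 1.000000.
Step 6: alpha = 0.05. fail to reject H0.

R = 9, z = 0.0000, p = 1.000000, fail to reject H0.


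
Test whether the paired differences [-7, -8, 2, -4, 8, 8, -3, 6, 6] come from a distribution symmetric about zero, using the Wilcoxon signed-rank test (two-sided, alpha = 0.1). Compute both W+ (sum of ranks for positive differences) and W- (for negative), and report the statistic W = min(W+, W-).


Step 1: Drop any zero differences (none here) and take |d_i|.
|d| = [7, 8, 2, 4, 8, 8, 3, 6, 6]
Step 2: Midrank |d_i| (ties get averaged ranks).
ranks: |7|->6, |8|->8, |2|->1, |4|->3, |8|->8, |8|->8, |3|->2, |6|->4.5, |6|->4.5
Step 3: Attach original signs; sum ranks with positive sign and with negative sign.
W+ = 1 + 8 + 8 + 4.5 + 4.5 = 26
W- = 6 + 8 + 3 + 2 = 19
(Check: W+ + W- = 45 should equal n(n+1)/2 = 45.)
Step 4: Test statistic W = min(W+, W-) = 19.
Step 5: Ties in |d|, so use the tie-corrected normal approximation.
        E[W] = n(n+1)/4 = 9*10/4 = 22.5.
        Tie groups: |d|=6 (t=2), |d|=8 (t=3); sum(t^3 - t) = 30.
        Var[W] = n(n+1)(2n+1)/24 - sum(t^3-t)/48 = 1710/24 - 30/48 = 70.625.
        z = (W - E[W]) / sqrt(Var[W]) = (19 - 22.5) / 8.4039 = -0.4165.
        Two-sided p = 2*Phi(z) = 0.677063.
Step 6: alpha = 0.1. fail to reject H0.

W+ = 26, W- = 19, W = min = 19, p = 0.677063, fail to reject H0.


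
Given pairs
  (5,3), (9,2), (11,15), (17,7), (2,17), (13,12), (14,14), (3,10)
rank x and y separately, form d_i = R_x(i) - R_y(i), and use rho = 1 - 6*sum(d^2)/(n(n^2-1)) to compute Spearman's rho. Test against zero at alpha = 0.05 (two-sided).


Step 1: Rank x and y separately (midranks; no ties here).
rank(x): 5->3, 9->4, 11->5, 17->8, 2->1, 13->6, 14->7, 3->2
rank(y): 3->2, 2->1, 15->7, 7->3, 17->8, 12->5, 14->6, 10->4
Step 2: d_i = R_x(i) - R_y(i); compute d_i^2.
  (3-2)^2=1, (4-1)^2=9, (5-7)^2=4, (8-3)^2=25, (1-8)^2=49, (6-5)^2=1, (7-6)^2=1, (2-4)^2=4
sum(d^2) = 94.
Step 3: rho = 1 - 6*94 / (8*(8^2 - 1)) = 1 - 564/504 = -0.119048.
Step 4: Under H0, t = rho * sqrt((n-2)/(1-rho^2)) = -0.2937 ~ t(6).
Step 5: Two-sided p-value from the t-distribution with 6 df = 0.778886.
Step 6: alpha = 0.05. fail to reject H0.

rho = -0.1190, p = 0.778886, fail to reject H0 at alpha = 0.05.


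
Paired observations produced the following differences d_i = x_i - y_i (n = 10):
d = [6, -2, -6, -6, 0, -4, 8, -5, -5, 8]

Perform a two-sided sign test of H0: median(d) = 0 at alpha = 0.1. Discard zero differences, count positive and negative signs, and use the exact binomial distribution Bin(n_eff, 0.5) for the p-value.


Step 1: Discard zero differences. Original n = 10; n_eff = number of nonzero differences = 9.
Nonzero differences (with sign): +6, -2, -6, -6, -4, +8, -5, -5, +8
Step 2: Count signs: positive = 3, negative = 6.
Step 3: Under H0: P(positive) = 0.5, so the number of positives S ~ Bin(9, 0.5).
Step 4: Two-sided exact p-value = sum of Bin(9,0.5) probabilities at or below the observed probability = 0.507812.
Step 5: alpha = 0.1. fail to reject H0.

n_eff = 9, pos = 3, neg = 6, p = 0.507812, fail to reject H0.


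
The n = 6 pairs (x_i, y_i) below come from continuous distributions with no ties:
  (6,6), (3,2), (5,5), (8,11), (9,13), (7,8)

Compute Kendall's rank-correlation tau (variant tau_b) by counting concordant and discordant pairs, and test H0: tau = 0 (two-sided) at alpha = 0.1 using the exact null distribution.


Step 1: Enumerate the 15 unordered pairs (i,j) with i<j and classify each by sign(x_j-x_i) * sign(y_j-y_i).
  (1,2):dx=-3,dy=-4->C; (1,3):dx=-1,dy=-1->C; (1,4):dx=+2,dy=+5->C; (1,5):dx=+3,dy=+7->C
  (1,6):dx=+1,dy=+2->C; (2,3):dx=+2,dy=+3->C; (2,4):dx=+5,dy=+9->C; (2,5):dx=+6,dy=+11->C
  (2,6):dx=+4,dy=+6->C; (3,4):dx=+3,dy=+6->C; (3,5):dx=+4,dy=+8->C; (3,6):dx=+2,dy=+3->C
  (4,5):dx=+1,dy=+2->C; (4,6):dx=-1,dy=-3->C; (5,6):dx=-2,dy=-5->C
Step 2: C = 15, D = 0, total pairs = 15.
Step 3: tau = (C - D)/(n(n-1)/2) = (15 - 0)/15 = 1.000000.
Step 4: Exact two-sided p-value (enumerate n! = 720 permutations of y under H0): p = 0.002778.
Step 5: alpha = 0.1. reject H0.

tau_b = 1.0000 (C=15, D=0), p = 0.002778, reject H0.


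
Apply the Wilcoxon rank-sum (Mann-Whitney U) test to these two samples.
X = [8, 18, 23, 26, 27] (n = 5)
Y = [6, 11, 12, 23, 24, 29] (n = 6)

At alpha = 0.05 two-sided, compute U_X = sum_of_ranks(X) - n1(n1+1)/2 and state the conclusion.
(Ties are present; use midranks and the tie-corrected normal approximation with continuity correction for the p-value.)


Step 1: Combine and sort all 11 observations; assign midranks.
sorted (value, group): (6,Y), (8,X), (11,Y), (12,Y), (18,X), (23,X), (23,Y), (24,Y), (26,X), (27,X), (29,Y)
ranks: 6->1, 8->2, 11->3, 12->4, 18->5, 23->6.5, 23->6.5, 24->8, 26->9, 27->10, 29->11
Step 2: Rank sum for X: R1 = 2 + 5 + 6.5 + 9 + 10 = 32.5.
Step 3: U_X = R1 - n1(n1+1)/2 = 32.5 - 5*6/2 = 32.5 - 15 = 17.5.
       U_Y = n1*n2 - U_X = 30 - 17.5 = 12.5.
Step 4: Ties are present, so use the tie-corrected normal approximation (with continuity correction) for the p-value.
Step 5: p-value = 0.714379; compare to alpha = 0.05. fail to reject H0.

U_X = 17.5, p = 0.714379, fail to reject H0 at alpha = 0.05.


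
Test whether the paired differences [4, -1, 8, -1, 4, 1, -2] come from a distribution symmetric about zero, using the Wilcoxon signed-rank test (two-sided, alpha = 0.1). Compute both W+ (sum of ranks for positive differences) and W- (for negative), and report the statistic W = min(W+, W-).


Step 1: Drop any zero differences (none here) and take |d_i|.
|d| = [4, 1, 8, 1, 4, 1, 2]
Step 2: Midrank |d_i| (ties get averaged ranks).
ranks: |4|->5.5, |1|->2, |8|->7, |1|->2, |4|->5.5, |1|->2, |2|->4
Step 3: Attach original signs; sum ranks with positive sign and with negative sign.
W+ = 5.5 + 7 + 5.5 + 2 = 20
W- = 2 + 2 + 4 = 8
(Check: W+ + W- = 28 should equal n(n+1)/2 = 28.)
Step 4: Test statistic W = min(W+, W-) = 8.
Step 5: Ties in |d|, so use the tie-corrected normal approximation.
        E[W] = n(n+1)/4 = 7*8/4 = 14.
        Tie groups: |d|=1 (t=3), |d|=4 (t=2); sum(t^3 - t) = 30.
        Var[W] = n(n+1)(2n+1)/24 - sum(t^3-t)/48 = 840/24 - 30/48 = 34.375.
        z = (W - E[W]) / sqrt(Var[W]) = (8 - 14) / 5.8630 = -1.0234.
        Two-sided p = 2*Phi(z) = 0.306136.
Step 6: alpha = 0.1. fail to reject H0.

W+ = 20, W- = 8, W = min = 8, p = 0.306136, fail to reject H0.


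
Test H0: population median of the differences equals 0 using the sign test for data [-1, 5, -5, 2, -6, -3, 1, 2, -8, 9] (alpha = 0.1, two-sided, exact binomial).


Step 1: Discard zero differences. Original n = 10; n_eff = number of nonzero differences = 10.
Nonzero differences (with sign): -1, +5, -5, +2, -6, -3, +1, +2, -8, +9
Step 2: Count signs: positive = 5, negative = 5.
Step 3: Under H0: P(positive) = 0.5, so the number of positives S ~ Bin(10, 0.5).
Step 4: Two-sided exact p-value = sum of Bin(10,0.5) probabilities at or below the observed probability = 1.000000.
Step 5: alpha = 0.1. fail to reject H0.

n_eff = 10, pos = 5, neg = 5, p = 1.000000, fail to reject H0.


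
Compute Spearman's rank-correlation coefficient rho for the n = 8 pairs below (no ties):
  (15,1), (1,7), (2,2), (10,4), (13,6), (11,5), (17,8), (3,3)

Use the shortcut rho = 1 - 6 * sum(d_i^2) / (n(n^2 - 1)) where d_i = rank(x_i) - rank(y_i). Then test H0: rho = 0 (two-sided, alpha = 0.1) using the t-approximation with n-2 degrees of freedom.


Step 1: Rank x and y separately (midranks; no ties here).
rank(x): 15->7, 1->1, 2->2, 10->4, 13->6, 11->5, 17->8, 3->3
rank(y): 1->1, 7->7, 2->2, 4->4, 6->6, 5->5, 8->8, 3->3
Step 2: d_i = R_x(i) - R_y(i); compute d_i^2.
  (7-1)^2=36, (1-7)^2=36, (2-2)^2=0, (4-4)^2=0, (6-6)^2=0, (5-5)^2=0, (8-8)^2=0, (3-3)^2=0
sum(d^2) = 72.
Step 3: rho = 1 - 6*72 / (8*(8^2 - 1)) = 1 - 432/504 = 0.142857.
Step 4: Under H0, t = rho * sqrt((n-2)/(1-rho^2)) = 0.3536 ~ t(6).
Step 5: Two-sided p-value from the t-distribution with 6 df = 0.735765.
Step 6: alpha = 0.1. fail to reject H0.

rho = 0.1429, p = 0.735765, fail to reject H0 at alpha = 0.1.


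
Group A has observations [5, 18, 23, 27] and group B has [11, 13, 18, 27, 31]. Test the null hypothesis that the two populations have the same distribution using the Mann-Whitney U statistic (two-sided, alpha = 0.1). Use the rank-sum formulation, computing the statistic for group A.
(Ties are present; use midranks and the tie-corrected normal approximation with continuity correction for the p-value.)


Step 1: Combine and sort all 9 observations; assign midranks.
sorted (value, group): (5,X), (11,Y), (13,Y), (18,X), (18,Y), (23,X), (27,X), (27,Y), (31,Y)
ranks: 5->1, 11->2, 13->3, 18->4.5, 18->4.5, 23->6, 27->7.5, 27->7.5, 31->9
Step 2: Rank sum for X: R1 = 1 + 4.5 + 6 + 7.5 = 19.
Step 3: U_X = R1 - n1(n1+1)/2 = 19 - 4*5/2 = 19 - 10 = 9.
       U_Y = n1*n2 - U_X = 20 - 9 = 11.
Step 4: Ties are present, so use the tie-corrected normal approximation (with continuity correction) for the p-value.
Step 5: p-value = 0.901705; compare to alpha = 0.1. fail to reject H0.

U_X = 9, p = 0.901705, fail to reject H0 at alpha = 0.1.


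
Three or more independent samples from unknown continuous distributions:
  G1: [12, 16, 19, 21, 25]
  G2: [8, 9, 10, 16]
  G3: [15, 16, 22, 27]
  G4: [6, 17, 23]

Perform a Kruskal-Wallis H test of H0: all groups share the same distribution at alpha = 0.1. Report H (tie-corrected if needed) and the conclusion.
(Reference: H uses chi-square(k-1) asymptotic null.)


Step 1: Combine all N = 16 observations and assign midranks.
sorted (value, group, rank): (6,G4,1), (8,G2,2), (9,G2,3), (10,G2,4), (12,G1,5), (15,G3,6), (16,G1,8), (16,G2,8), (16,G3,8), (17,G4,10), (19,G1,11), (21,G1,12), (22,G3,13), (23,G4,14), (25,G1,15), (27,G3,16)
Step 2: Sum ranks within each group.
R_1 = 51 (n_1 = 5)
R_2 = 17 (n_2 = 4)
R_3 = 43 (n_3 = 4)
R_4 = 25 (n_4 = 3)
Step 3: H = 12/(N(N+1)) * sum(R_i^2/n_i) - 3(N+1)
     = 12/(16*17) * (51^2/5 + 17^2/4 + 43^2/4 + 25^2/3) - 3*17
     = 0.044118 * 1263.03 - 51
     = 4.722059.
Step 4: Ties present; correction factor C = 1 - 24/(16^3 - 16) = 0.994118. Corrected H = 4.722059 / 0.994118 = 4.750000.
Step 5: Under H0, H ~ chi^2(3); p-value = 0.191046.
Step 6: alpha = 0.1. fail to reject H0.

H = 4.7500, df = 3, p = 0.191046, fail to reject H0.


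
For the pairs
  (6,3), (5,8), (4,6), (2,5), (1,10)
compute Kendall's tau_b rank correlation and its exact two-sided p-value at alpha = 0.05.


Step 1: Enumerate the 10 unordered pairs (i,j) with i<j and classify each by sign(x_j-x_i) * sign(y_j-y_i).
  (1,2):dx=-1,dy=+5->D; (1,3):dx=-2,dy=+3->D; (1,4):dx=-4,dy=+2->D; (1,5):dx=-5,dy=+7->D
  (2,3):dx=-1,dy=-2->C; (2,4):dx=-3,dy=-3->C; (2,5):dx=-4,dy=+2->D; (3,4):dx=-2,dy=-1->C
  (3,5):dx=-3,dy=+4->D; (4,5):dx=-1,dy=+5->D
Step 2: C = 3, D = 7, total pairs = 10.
Step 3: tau = (C - D)/(n(n-1)/2) = (3 - 7)/10 = -0.400000.
Step 4: Exact two-sided p-value (enumerate n! = 120 permutations of y under H0): p = 0.483333.
Step 5: alpha = 0.05. fail to reject H0.

tau_b = -0.4000 (C=3, D=7), p = 0.483333, fail to reject H0.


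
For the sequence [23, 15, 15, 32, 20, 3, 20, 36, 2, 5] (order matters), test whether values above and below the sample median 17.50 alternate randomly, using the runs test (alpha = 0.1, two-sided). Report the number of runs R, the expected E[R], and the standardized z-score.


Step 1: Compute median = 17.50; label A = above, B = below.
Labels in order: ABBAABAABB  (n_A = 5, n_B = 5)
Step 2: Count runs R = 6.
Step 3: Under H0 (random ordering), E[R] = 2*n_A*n_B/(n_A+n_B) + 1 = 2*5*5/10 + 1 = 6.0000.
        Var[R] = 2*n_A*n_B*(2*n_A*n_B - n_A - n_B) / ((n_A+n_B)^2 * (n_A+n_B-1)) = 2000/900 = 2.2222.
        SD[R] = 1.4907.
Step 4: R = E[R], so z = 0 with no continuity correction.
Step 5: Two-sided p-value via normal approximation = 2*(1 - Phi(|z|)) = 1.000000.
Step 6: alpha = 0.1. fail to reject H0.

R = 6, z = 0.0000, p = 1.000000, fail to reject H0.


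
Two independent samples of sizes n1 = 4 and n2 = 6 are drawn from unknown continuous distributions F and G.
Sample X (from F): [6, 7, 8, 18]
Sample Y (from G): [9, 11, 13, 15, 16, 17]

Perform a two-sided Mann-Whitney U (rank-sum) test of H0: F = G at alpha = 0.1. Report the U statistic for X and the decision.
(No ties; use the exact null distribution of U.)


Step 1: Combine and sort all 10 observations; assign midranks.
sorted (value, group): (6,X), (7,X), (8,X), (9,Y), (11,Y), (13,Y), (15,Y), (16,Y), (17,Y), (18,X)
ranks: 6->1, 7->2, 8->3, 9->4, 11->5, 13->6, 15->7, 16->8, 17->9, 18->10
Step 2: Rank sum for X: R1 = 1 + 2 + 3 + 10 = 16.
Step 3: U_X = R1 - n1(n1+1)/2 = 16 - 4*5/2 = 16 - 10 = 6.
       U_Y = n1*n2 - U_X = 24 - 6 = 18.
Step 4: No ties, so the exact null distribution of U (based on enumerating the C(10,4) = 210 equally likely rank assignments) gives the two-sided p-value.
Step 5: p-value = 0.257143; compare to alpha = 0.1. fail to reject H0.

U_X = 6, p = 0.257143, fail to reject H0 at alpha = 0.1.


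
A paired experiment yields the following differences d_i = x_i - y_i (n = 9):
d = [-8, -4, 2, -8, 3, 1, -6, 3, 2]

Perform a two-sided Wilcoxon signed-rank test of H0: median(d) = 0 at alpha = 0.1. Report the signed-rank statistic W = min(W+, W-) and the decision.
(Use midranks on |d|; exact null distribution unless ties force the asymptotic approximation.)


Step 1: Drop any zero differences (none here) and take |d_i|.
|d| = [8, 4, 2, 8, 3, 1, 6, 3, 2]
Step 2: Midrank |d_i| (ties get averaged ranks).
ranks: |8|->8.5, |4|->6, |2|->2.5, |8|->8.5, |3|->4.5, |1|->1, |6|->7, |3|->4.5, |2|->2.5
Step 3: Attach original signs; sum ranks with positive sign and with negative sign.
W+ = 2.5 + 4.5 + 1 + 4.5 + 2.5 = 15
W- = 8.5 + 6 + 8.5 + 7 = 30
(Check: W+ + W- = 45 should equal n(n+1)/2 = 45.)
Step 4: Test statistic W = min(W+, W-) = 15.
Step 5: Ties in |d|, so use the tie-corrected normal approximation.
        E[W] = n(n+1)/4 = 9*10/4 = 22.5.
        Tie groups: |d|=2 (t=2), |d|=3 (t=2), |d|=8 (t=2); sum(t^3 - t) = 18.
        Var[W] = n(n+1)(2n+1)/24 - sum(t^3-t)/48 = 1710/24 - 18/48 = 70.875.
        z = (W - E[W]) / sqrt(Var[W]) = (15 - 22.5) / 8.4187 = -0.8909.
        Two-sided p = 2*Phi(z) = 0.372998.
Step 6: alpha = 0.1. fail to reject H0.

W+ = 15, W- = 30, W = min = 15, p = 0.372998, fail to reject H0.


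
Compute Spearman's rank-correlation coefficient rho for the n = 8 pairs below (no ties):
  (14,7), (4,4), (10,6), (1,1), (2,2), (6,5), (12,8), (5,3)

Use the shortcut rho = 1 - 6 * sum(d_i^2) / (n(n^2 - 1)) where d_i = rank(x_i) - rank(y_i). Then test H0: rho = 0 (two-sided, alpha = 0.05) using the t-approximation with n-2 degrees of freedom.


Step 1: Rank x and y separately (midranks; no ties here).
rank(x): 14->8, 4->3, 10->6, 1->1, 2->2, 6->5, 12->7, 5->4
rank(y): 7->7, 4->4, 6->6, 1->1, 2->2, 5->5, 8->8, 3->3
Step 2: d_i = R_x(i) - R_y(i); compute d_i^2.
  (8-7)^2=1, (3-4)^2=1, (6-6)^2=0, (1-1)^2=0, (2-2)^2=0, (5-5)^2=0, (7-8)^2=1, (4-3)^2=1
sum(d^2) = 4.
Step 3: rho = 1 - 6*4 / (8*(8^2 - 1)) = 1 - 24/504 = 0.952381.
Step 4: Under H0, t = rho * sqrt((n-2)/(1-rho^2)) = 7.6509 ~ t(6).
Step 5: Two-sided p-value from the t-distribution with 6 df = 0.000260.
Step 6: alpha = 0.05. reject H0.

rho = 0.9524, p = 0.000260, reject H0 at alpha = 0.05.


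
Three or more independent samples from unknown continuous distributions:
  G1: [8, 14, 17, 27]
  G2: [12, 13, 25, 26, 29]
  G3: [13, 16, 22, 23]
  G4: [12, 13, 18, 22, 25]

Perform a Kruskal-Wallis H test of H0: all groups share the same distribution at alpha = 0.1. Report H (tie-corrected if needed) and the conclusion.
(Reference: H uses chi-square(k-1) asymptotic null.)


Step 1: Combine all N = 18 observations and assign midranks.
sorted (value, group, rank): (8,G1,1), (12,G2,2.5), (12,G4,2.5), (13,G2,5), (13,G3,5), (13,G4,5), (14,G1,7), (16,G3,8), (17,G1,9), (18,G4,10), (22,G3,11.5), (22,G4,11.5), (23,G3,13), (25,G2,14.5), (25,G4,14.5), (26,G2,16), (27,G1,17), (29,G2,18)
Step 2: Sum ranks within each group.
R_1 = 34 (n_1 = 4)
R_2 = 56 (n_2 = 5)
R_3 = 37.5 (n_3 = 4)
R_4 = 43.5 (n_4 = 5)
Step 3: H = 12/(N(N+1)) * sum(R_i^2/n_i) - 3(N+1)
     = 12/(18*19) * (34^2/4 + 56^2/5 + 37.5^2/4 + 43.5^2/5) - 3*19
     = 0.035088 * 1646.21 - 57
     = 0.761842.
Step 4: Ties present; correction factor C = 1 - 42/(18^3 - 18) = 0.992776. Corrected H = 0.761842 / 0.992776 = 0.767386.
Step 5: Under H0, H ~ chi^2(3); p-value = 0.857251.
Step 6: alpha = 0.1. fail to reject H0.

H = 0.7674, df = 3, p = 0.857251, fail to reject H0.


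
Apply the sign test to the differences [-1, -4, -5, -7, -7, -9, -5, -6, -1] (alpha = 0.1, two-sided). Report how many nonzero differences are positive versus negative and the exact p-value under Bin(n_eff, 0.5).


Step 1: Discard zero differences. Original n = 9; n_eff = number of nonzero differences = 9.
Nonzero differences (with sign): -1, -4, -5, -7, -7, -9, -5, -6, -1
Step 2: Count signs: positive = 0, negative = 9.
Step 3: Under H0: P(positive) = 0.5, so the number of positives S ~ Bin(9, 0.5).
Step 4: Two-sided exact p-value = sum of Bin(9,0.5) probabilities at or below the observed probability = 0.003906.
Step 5: alpha = 0.1. reject H0.

n_eff = 9, pos = 0, neg = 9, p = 0.003906, reject H0.


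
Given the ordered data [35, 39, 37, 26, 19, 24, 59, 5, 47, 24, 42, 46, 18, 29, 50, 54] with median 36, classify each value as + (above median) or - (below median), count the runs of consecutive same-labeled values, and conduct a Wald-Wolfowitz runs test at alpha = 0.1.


Step 1: Compute median = 36; label A = above, B = below.
Labels in order: BAABBBABABAABBAA  (n_A = 8, n_B = 8)
Step 2: Count runs R = 10.
Step 3: Under H0 (random ordering), E[R] = 2*n_A*n_B/(n_A+n_B) + 1 = 2*8*8/16 + 1 = 9.0000.
        Var[R] = 2*n_A*n_B*(2*n_A*n_B - n_A - n_B) / ((n_A+n_B)^2 * (n_A+n_B-1)) = 14336/3840 = 3.7333.
        SD[R] = 1.9322.
Step 4: Continuity-corrected z = (R - 0.5 - E[R]) / SD[R] = (10 - 0.5 - 9.0000) / 1.9322 = 0.2588.
Step 5: Two-sided p-value via normal approximation = 2*(1 - Phi(|z|)) = 0.795809.
Step 6: alpha = 0.1. fail to reject H0.

R = 10, z = 0.2588, p = 0.795809, fail to reject H0.


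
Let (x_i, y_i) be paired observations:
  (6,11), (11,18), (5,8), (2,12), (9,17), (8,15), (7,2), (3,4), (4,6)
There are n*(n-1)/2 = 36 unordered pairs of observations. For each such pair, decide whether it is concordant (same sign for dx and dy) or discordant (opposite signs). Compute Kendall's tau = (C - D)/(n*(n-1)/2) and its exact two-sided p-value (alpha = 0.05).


Step 1: Enumerate the 36 unordered pairs (i,j) with i<j and classify each by sign(x_j-x_i) * sign(y_j-y_i).
  (1,2):dx=+5,dy=+7->C; (1,3):dx=-1,dy=-3->C; (1,4):dx=-4,dy=+1->D; (1,5):dx=+3,dy=+6->C
  (1,6):dx=+2,dy=+4->C; (1,7):dx=+1,dy=-9->D; (1,8):dx=-3,dy=-7->C; (1,9):dx=-2,dy=-5->C
  (2,3):dx=-6,dy=-10->C; (2,4):dx=-9,dy=-6->C; (2,5):dx=-2,dy=-1->C; (2,6):dx=-3,dy=-3->C
  (2,7):dx=-4,dy=-16->C; (2,8):dx=-8,dy=-14->C; (2,9):dx=-7,dy=-12->C; (3,4):dx=-3,dy=+4->D
  (3,5):dx=+4,dy=+9->C; (3,6):dx=+3,dy=+7->C; (3,7):dx=+2,dy=-6->D; (3,8):dx=-2,dy=-4->C
  (3,9):dx=-1,dy=-2->C; (4,5):dx=+7,dy=+5->C; (4,6):dx=+6,dy=+3->C; (4,7):dx=+5,dy=-10->D
  (4,8):dx=+1,dy=-8->D; (4,9):dx=+2,dy=-6->D; (5,6):dx=-1,dy=-2->C; (5,7):dx=-2,dy=-15->C
  (5,8):dx=-6,dy=-13->C; (5,9):dx=-5,dy=-11->C; (6,7):dx=-1,dy=-13->C; (6,8):dx=-5,dy=-11->C
  (6,9):dx=-4,dy=-9->C; (7,8):dx=-4,dy=+2->D; (7,9):dx=-3,dy=+4->D; (8,9):dx=+1,dy=+2->C
Step 2: C = 27, D = 9, total pairs = 36.
Step 3: tau = (C - D)/(n(n-1)/2) = (27 - 9)/36 = 0.500000.
Step 4: Exact two-sided p-value (enumerate n! = 362880 permutations of y under H0): p = 0.075176.
Step 5: alpha = 0.05. fail to reject H0.

tau_b = 0.5000 (C=27, D=9), p = 0.075176, fail to reject H0.


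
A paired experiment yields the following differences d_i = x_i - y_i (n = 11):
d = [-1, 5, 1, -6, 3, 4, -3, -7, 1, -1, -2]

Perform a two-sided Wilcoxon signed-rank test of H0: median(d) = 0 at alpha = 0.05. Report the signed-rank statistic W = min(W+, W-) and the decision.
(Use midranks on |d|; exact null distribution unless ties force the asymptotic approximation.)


Step 1: Drop any zero differences (none here) and take |d_i|.
|d| = [1, 5, 1, 6, 3, 4, 3, 7, 1, 1, 2]
Step 2: Midrank |d_i| (ties get averaged ranks).
ranks: |1|->2.5, |5|->9, |1|->2.5, |6|->10, |3|->6.5, |4|->8, |3|->6.5, |7|->11, |1|->2.5, |1|->2.5, |2|->5
Step 3: Attach original signs; sum ranks with positive sign and with negative sign.
W+ = 9 + 2.5 + 6.5 + 8 + 2.5 = 28.5
W- = 2.5 + 10 + 6.5 + 11 + 2.5 + 5 = 37.5
(Check: W+ + W- = 66 should equal n(n+1)/2 = 66.)
Step 4: Test statistic W = min(W+, W-) = 28.5.
Step 5: Ties in |d|, so use the tie-corrected normal approximation.
        E[W] = n(n+1)/4 = 11*12/4 = 33.
        Tie groups: |d|=1 (t=4), |d|=3 (t=2); sum(t^3 - t) = 66.
        Var[W] = n(n+1)(2n+1)/24 - sum(t^3-t)/48 = 3036/24 - 66/48 = 125.125.
        z = (W - E[W]) / sqrt(Var[W]) = (28.5 - 33) / 11.1859 = -0.4023.
        Two-sided p = 2*Phi(z) = 0.687470.
Step 6: alpha = 0.05. fail to reject H0.

W+ = 28.5, W- = 37.5, W = min = 28.5, p = 0.687470, fail to reject H0.


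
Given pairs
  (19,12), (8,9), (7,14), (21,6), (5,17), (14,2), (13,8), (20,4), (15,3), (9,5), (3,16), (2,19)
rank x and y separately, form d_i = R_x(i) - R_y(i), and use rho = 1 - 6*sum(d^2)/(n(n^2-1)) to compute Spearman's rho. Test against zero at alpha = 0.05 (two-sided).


Step 1: Rank x and y separately (midranks; no ties here).
rank(x): 19->10, 8->5, 7->4, 21->12, 5->3, 14->8, 13->7, 20->11, 15->9, 9->6, 3->2, 2->1
rank(y): 12->8, 9->7, 14->9, 6->5, 17->11, 2->1, 8->6, 4->3, 3->2, 5->4, 16->10, 19->12
Step 2: d_i = R_x(i) - R_y(i); compute d_i^2.
  (10-8)^2=4, (5-7)^2=4, (4-9)^2=25, (12-5)^2=49, (3-11)^2=64, (8-1)^2=49, (7-6)^2=1, (11-3)^2=64, (9-2)^2=49, (6-4)^2=4, (2-10)^2=64, (1-12)^2=121
sum(d^2) = 498.
Step 3: rho = 1 - 6*498 / (12*(12^2 - 1)) = 1 - 2988/1716 = -0.741259.
Step 4: Under H0, t = rho * sqrt((n-2)/(1-rho^2)) = -3.4923 ~ t(10).
Step 5: Two-sided p-value from the t-distribution with 10 df = 0.005801.
Step 6: alpha = 0.05. reject H0.

rho = -0.7413, p = 0.005801, reject H0 at alpha = 0.05.


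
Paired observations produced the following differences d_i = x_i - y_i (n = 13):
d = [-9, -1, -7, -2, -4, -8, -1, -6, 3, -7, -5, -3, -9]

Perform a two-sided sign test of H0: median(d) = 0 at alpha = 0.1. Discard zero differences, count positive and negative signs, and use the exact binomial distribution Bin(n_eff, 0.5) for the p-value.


Step 1: Discard zero differences. Original n = 13; n_eff = number of nonzero differences = 13.
Nonzero differences (with sign): -9, -1, -7, -2, -4, -8, -1, -6, +3, -7, -5, -3, -9
Step 2: Count signs: positive = 1, negative = 12.
Step 3: Under H0: P(positive) = 0.5, so the number of positives S ~ Bin(13, 0.5).
Step 4: Two-sided exact p-value = sum of Bin(13,0.5) probabilities at or below the observed probability = 0.003418.
Step 5: alpha = 0.1. reject H0.

n_eff = 13, pos = 1, neg = 12, p = 0.003418, reject H0.


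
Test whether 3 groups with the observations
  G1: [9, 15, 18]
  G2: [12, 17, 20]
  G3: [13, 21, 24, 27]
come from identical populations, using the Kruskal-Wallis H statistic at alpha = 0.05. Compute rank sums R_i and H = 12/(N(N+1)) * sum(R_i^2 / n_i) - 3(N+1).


Step 1: Combine all N = 10 observations and assign midranks.
sorted (value, group, rank): (9,G1,1), (12,G2,2), (13,G3,3), (15,G1,4), (17,G2,5), (18,G1,6), (20,G2,7), (21,G3,8), (24,G3,9), (27,G3,10)
Step 2: Sum ranks within each group.
R_1 = 11 (n_1 = 3)
R_2 = 14 (n_2 = 3)
R_3 = 30 (n_3 = 4)
Step 3: H = 12/(N(N+1)) * sum(R_i^2/n_i) - 3(N+1)
     = 12/(10*11) * (11^2/3 + 14^2/3 + 30^2/4) - 3*11
     = 0.109091 * 330.667 - 33
     = 3.072727.
Step 4: No ties, so H is used without correction.
Step 5: Under H0, H ~ chi^2(2); p-value = 0.215162.
Step 6: alpha = 0.05. fail to reject H0.

H = 3.0727, df = 2, p = 0.215162, fail to reject H0.


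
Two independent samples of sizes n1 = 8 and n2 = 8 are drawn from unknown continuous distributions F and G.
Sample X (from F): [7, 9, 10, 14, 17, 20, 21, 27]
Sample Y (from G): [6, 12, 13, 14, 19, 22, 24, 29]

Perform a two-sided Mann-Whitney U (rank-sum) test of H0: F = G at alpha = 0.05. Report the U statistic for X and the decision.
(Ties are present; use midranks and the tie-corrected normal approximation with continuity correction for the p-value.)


Step 1: Combine and sort all 16 observations; assign midranks.
sorted (value, group): (6,Y), (7,X), (9,X), (10,X), (12,Y), (13,Y), (14,X), (14,Y), (17,X), (19,Y), (20,X), (21,X), (22,Y), (24,Y), (27,X), (29,Y)
ranks: 6->1, 7->2, 9->3, 10->4, 12->5, 13->6, 14->7.5, 14->7.5, 17->9, 19->10, 20->11, 21->12, 22->13, 24->14, 27->15, 29->16
Step 2: Rank sum for X: R1 = 2 + 3 + 4 + 7.5 + 9 + 11 + 12 + 15 = 63.5.
Step 3: U_X = R1 - n1(n1+1)/2 = 63.5 - 8*9/2 = 63.5 - 36 = 27.5.
       U_Y = n1*n2 - U_X = 64 - 27.5 = 36.5.
Step 4: Ties are present, so use the tie-corrected normal approximation (with continuity correction) for the p-value.
Step 5: p-value = 0.674198; compare to alpha = 0.05. fail to reject H0.

U_X = 27.5, p = 0.674198, fail to reject H0 at alpha = 0.05.
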